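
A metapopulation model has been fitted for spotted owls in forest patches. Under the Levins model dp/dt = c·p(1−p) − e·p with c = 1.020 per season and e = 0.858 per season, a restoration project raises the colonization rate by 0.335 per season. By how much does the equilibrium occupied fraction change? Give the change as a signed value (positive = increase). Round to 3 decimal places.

Before: p* = 1 − 0.858/1.020 = 0.1588.
After the change, c = 1.355, e = 0.858, so p* = 1 − 0.858/1.355 = 0.3668.
Δp* = 0.3668 − 0.1588 = +0.2080.

0.208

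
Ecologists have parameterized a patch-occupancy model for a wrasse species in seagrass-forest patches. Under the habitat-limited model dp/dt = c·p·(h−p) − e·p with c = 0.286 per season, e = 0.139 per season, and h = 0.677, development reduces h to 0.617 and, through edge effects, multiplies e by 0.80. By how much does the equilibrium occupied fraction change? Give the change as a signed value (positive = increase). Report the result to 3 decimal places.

Before: p* = h − e/c = 0.677 − 0.139/0.286 = 0.677 − 0.4860 = 0.1910.
After: c = 0.286, e = 0.1112, h = 0.617; p* = 0.617 − 0.1112/0.286 = 0.2282.
Δp* = 0.2282 − 0.1910 = +0.0372.

0.037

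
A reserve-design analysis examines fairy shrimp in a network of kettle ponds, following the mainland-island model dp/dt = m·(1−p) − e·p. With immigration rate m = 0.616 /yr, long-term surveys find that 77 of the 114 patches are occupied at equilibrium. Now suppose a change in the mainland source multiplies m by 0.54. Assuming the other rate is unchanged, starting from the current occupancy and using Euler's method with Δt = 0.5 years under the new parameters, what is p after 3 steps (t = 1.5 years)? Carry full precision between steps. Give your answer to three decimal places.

Observed p* = 77/114 = 0.67544.
Balance m(1−p*) = e·p* gives e = m(1−p*)/p* = 0.616×0.32456/0.67544 = 0.29600.
Starting from p₀ = 0.67544; update p ← p + (dp/dt)·Δt with the new parameters.
step 1: Δp = -0.04598, p = 0.62945
step 2: Δp = -0.03153, p = 0.59792
step 3: Δp = -0.02162, p = 0.57630

0.576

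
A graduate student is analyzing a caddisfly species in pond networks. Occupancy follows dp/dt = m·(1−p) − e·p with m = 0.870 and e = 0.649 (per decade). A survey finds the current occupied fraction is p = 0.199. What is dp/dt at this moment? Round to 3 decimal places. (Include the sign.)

0.568

Colonization term: m·(1−p) = 0.870×0.8010 = 0.69687.
Extinction term: e·p = 0.12915.
dp/dt = 0.69687 − 0.12915 = 0.56772.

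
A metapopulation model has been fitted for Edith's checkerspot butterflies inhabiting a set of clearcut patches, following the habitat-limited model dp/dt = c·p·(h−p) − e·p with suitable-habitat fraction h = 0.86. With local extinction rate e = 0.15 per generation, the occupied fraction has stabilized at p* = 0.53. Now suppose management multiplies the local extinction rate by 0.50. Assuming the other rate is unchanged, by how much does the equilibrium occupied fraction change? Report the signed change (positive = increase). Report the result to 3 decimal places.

Balance c(h−p*) = e gives c = e/(0.86 − 0.53000) = 0.15/0.33000 = 0.45455.
New p* = 0.86 − e/c = 0.86 − 0.07500/0.45455 = 0.69500.
Δp* = 0.69500 − 0.53000 = +0.16500.

0.165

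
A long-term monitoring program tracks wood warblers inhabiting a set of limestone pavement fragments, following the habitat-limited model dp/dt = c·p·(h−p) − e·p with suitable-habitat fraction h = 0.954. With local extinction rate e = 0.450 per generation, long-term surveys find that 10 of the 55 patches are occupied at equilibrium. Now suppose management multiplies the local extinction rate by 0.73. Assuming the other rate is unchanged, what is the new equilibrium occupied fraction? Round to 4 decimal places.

Observed p* = 10/55 = 0.18182.
Balance c(h−p*) = e gives c = e/(0.954 − 0.18182) = 0.450/0.77218 = 0.58277.
New p* = 0.954 − e/c = 0.954 − 0.32850/0.58277 = 0.39031.

0.3903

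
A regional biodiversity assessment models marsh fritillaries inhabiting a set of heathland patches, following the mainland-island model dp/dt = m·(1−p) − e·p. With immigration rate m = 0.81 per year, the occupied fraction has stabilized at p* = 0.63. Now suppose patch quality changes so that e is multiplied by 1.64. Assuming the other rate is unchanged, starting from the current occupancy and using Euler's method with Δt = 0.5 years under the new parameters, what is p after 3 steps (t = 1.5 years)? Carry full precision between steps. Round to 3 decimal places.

0.510

Balance m(1−p*) = e·p* gives e = m(1−p*)/p* = 0.81×0.37000/0.63000 = 0.47571.
Starting from p₀ = 0.63000; update p ← p + (dp/dt)·Δt with the new parameters.
p: 0.63000 → 0.53410  (Δp = -0.09590)
p: 0.53410 → 0.51444  (Δp = -0.01965)
p: 0.51444 → 0.51042  (Δp = -0.00403)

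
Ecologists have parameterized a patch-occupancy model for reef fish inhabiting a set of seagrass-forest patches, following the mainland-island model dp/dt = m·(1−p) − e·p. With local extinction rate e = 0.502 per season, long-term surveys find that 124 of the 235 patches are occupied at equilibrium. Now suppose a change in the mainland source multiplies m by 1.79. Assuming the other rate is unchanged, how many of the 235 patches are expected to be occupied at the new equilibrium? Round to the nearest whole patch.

157

Observed p* = 124/235 = 0.52766.
Balance m(1−p*) = e·p* gives m = e·p*/(1−p*) = 0.502×0.52766/0.47234 = 0.56079.
New p* = m/(m+e) = 1.00381/(1.00381+0.50200) = 0.66662.
Expected occupied = 235 × 0.66662 = 156.66 ≈ 157.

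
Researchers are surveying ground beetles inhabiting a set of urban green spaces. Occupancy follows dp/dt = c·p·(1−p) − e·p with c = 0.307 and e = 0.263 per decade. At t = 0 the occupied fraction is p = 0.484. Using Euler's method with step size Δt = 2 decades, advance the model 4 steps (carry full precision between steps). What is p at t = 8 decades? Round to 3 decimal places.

0.264

Update rule: p ← p + [c·p·(1−p) − e·p]·Δt with Δt = 2.
step 1: Δp = -0.10124, p = 0.38276
step 2: Δp = -0.05627, p = 0.32649
step 3: Δp = -0.03672, p = 0.28977
step 4: Δp = -0.02606, p = 0.26371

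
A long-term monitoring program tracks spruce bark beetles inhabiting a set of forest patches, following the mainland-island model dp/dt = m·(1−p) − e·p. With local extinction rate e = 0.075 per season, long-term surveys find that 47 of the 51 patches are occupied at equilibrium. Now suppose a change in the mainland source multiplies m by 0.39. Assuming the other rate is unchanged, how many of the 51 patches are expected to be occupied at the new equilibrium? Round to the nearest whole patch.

42

Observed p* = 47/51 = 0.92157.
Balance m(1−p*) = e·p* gives m = e·p*/(1−p*) = 0.075×0.92157/0.07843 = 0.88127.
New p* = m/(m+e) = 0.34370/(0.34370+0.07500) = 0.82087.
Expected occupied = 51 × 0.82087 = 41.86 ≈ 42.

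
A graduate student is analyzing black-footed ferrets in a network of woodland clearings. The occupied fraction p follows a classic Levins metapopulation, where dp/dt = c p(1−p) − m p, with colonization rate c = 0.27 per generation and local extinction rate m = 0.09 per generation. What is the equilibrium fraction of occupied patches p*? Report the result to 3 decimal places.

0.667

At equilibrium, colonization balances extinction: c·p*·(1−p*) = m·p*.
So p* = 1 − m/c = 1 − 0.09/0.27 = 1 − 0.3333 = 0.6667.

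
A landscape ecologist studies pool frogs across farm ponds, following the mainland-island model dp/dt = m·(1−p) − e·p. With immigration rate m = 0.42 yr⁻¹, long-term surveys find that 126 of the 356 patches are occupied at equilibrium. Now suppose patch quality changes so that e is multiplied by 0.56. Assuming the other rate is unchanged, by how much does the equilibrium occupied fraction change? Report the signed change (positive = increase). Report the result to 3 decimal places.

Observed p* = 126/356 = 0.35393.
Balance m(1−p*) = e·p* gives e = m(1−p*)/p* = 0.42×0.64607/0.35393 = 0.76668.
New p* = m/(m+e) = 0.42000/(0.42000+0.42934) = 0.49450.
Δp* = 0.49450 − 0.35393 = +0.14057.

0.141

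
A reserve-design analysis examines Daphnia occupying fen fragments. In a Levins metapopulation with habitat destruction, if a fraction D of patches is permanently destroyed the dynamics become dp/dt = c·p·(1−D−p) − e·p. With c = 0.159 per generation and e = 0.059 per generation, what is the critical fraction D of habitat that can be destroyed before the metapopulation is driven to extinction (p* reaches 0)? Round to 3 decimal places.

0.629

The nontrivial equilibrium is p* = (1−D) − e/c; extinction occurs when this hits zero.
So D_crit = 1 − e/c = 1 − 0.059/0.159 = 1 − 0.3711 = 0.6289.
This equals the undisturbed p*, a classic result of Lande's extension.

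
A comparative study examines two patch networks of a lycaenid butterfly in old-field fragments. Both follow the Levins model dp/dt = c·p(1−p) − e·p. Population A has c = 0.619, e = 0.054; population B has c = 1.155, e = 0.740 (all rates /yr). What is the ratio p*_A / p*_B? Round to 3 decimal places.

2.540

A: p*_A = 1 − 0.054/0.619 = 0.9128.
B: p*_B = 1 − 0.740/1.155 = 0.3593.
p*_A / p*_B = 0.9128/0.3593 = 2.5403.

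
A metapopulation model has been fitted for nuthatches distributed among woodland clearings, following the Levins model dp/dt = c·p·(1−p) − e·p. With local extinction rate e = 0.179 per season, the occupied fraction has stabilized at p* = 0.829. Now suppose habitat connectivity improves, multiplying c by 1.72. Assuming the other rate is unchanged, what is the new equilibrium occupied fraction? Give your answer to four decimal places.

0.9006

Balance c(1−p*) = e gives c = e/(1 − 0.82900) = 0.179/0.17100 = 1.04678.
New p* = 1 − e/c = 1 − 0.17900/1.80046 = 0.90058.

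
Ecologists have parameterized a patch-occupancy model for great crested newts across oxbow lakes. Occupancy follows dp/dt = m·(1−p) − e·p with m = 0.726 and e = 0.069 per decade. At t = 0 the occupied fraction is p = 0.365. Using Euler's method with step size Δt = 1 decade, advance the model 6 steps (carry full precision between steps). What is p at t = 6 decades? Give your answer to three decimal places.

0.913

Update rule: p ← p + [m·(1−p) − e·p]·Δt with Δt = 1.
p: 0.36500 → 0.80082  (Δp = +0.43582)
p: 0.80082 → 0.89017  (Δp = +0.08934)
p: 0.89017 → 0.90848  (Δp = +0.01832)
p: 0.90848 → 0.91224  (Δp = +0.00375)
p: 0.91224 → 0.91301  (Δp = +0.00077)
p: 0.91301 → 0.91317  (Δp = +0.00016)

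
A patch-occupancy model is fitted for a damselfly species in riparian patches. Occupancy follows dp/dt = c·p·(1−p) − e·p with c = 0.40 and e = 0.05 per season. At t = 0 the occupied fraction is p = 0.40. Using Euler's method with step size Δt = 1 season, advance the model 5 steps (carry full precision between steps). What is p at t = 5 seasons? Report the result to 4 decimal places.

0.7379

Update rule: p ← p + [c·p·(1−p) − e·p]·Δt with Δt = 1.
step 1: Δp = +0.07600, p = 0.47600
step 2: Δp = +0.07597, p = 0.55197
step 3: Δp = +0.07132, p = 0.62329
step 4: Δp = +0.06276, p = 0.68605
step 5: Δp = +0.05185, p = 0.73790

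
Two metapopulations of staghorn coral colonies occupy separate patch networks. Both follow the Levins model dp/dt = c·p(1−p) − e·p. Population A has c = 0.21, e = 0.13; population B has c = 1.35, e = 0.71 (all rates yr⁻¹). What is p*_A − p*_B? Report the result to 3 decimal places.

-0.093

A: p*_A = 1 − 0.13/0.21 = 0.3810.
B: p*_B = 1 − 0.71/1.35 = 0.4741.
p*_A − p*_B = 0.3810 − 0.4741 = -0.0931.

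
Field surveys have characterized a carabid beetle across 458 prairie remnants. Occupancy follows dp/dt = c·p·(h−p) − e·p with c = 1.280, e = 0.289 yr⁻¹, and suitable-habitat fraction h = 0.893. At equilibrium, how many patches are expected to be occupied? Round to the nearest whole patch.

p* = h − e/c = 0.893 − 0.2258 = 0.6672.
Expected occupied patches = N × p* = 458 × 0.6672 = 305.59 ≈ 306.

306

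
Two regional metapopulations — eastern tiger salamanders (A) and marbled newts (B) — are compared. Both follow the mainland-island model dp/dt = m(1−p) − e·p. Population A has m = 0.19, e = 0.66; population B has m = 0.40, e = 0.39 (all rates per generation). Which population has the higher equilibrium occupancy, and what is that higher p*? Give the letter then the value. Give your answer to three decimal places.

B, 0.506

A: p*_A = m/(m+e) = 0.19/0.8500 = 0.2235.
B: p*_B = 0.40/0.7900 = 0.5063.
B is higher at 0.5063.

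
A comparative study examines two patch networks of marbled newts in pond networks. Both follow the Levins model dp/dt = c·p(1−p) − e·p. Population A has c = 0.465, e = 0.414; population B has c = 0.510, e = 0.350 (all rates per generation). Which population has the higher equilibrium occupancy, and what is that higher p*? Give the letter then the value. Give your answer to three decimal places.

B, 0.314

A: p*_A = 1 − 0.414/0.465 = 0.1097.
B: p*_B = 1 − 0.350/0.510 = 0.3137.
B is higher at 0.3137.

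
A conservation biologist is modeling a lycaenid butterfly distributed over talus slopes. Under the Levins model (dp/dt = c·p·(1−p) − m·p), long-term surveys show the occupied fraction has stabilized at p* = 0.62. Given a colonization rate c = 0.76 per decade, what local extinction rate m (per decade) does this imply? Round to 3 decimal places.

0.289

At equilibrium c(1−p*) = m.
m = 0.76 × (1 − 0.62) = 0.76 × 0.3800 = 0.2888.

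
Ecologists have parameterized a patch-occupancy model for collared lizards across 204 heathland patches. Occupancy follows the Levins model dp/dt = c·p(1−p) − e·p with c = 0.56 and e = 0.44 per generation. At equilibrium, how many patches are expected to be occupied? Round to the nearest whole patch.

p* = 1 − e/c = 1 − 0.44/0.56 = 0.2143.
Expected occupied patches = N × p* = 204 × 0.2143 = 43.71 ≈ 44.

44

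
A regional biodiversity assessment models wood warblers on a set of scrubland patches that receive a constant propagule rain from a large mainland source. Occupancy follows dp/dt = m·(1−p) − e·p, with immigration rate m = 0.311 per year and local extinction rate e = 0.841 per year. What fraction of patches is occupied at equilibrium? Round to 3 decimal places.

At equilibrium the propagule rain into empty patches balances local extinction: m(1−p*) = e·p*.
p* = m/(m+e) = 0.311/(0.311+0.841) = 0.311/1.1520 = 0.2700.

0.270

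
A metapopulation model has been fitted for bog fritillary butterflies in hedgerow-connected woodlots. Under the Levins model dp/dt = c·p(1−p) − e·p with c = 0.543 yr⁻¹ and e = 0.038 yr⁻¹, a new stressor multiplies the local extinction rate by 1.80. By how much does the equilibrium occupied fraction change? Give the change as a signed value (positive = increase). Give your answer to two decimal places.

-0.06

Before: p* = 1 − 0.038/0.543 = 0.9300.
After the change, c = 0.543, e = 0.0684, so p* = 1 − 0.0684/0.543 = 0.8740.
Δp* = 0.8740 − 0.9300 = -0.0560.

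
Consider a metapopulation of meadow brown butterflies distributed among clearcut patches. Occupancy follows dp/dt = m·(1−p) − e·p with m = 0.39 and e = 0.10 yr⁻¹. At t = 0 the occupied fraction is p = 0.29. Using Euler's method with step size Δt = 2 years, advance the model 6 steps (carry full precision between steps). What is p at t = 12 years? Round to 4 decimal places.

0.7959

Update rule: p ← p + [m·(1−p) − e·p]·Δt with Δt = 2.
t = 2: p = 0.29000 + (+0.49580) = 0.78580
t = 4: p = 0.78580 + (+0.00992) = 0.79572
t = 6: p = 0.79572 + (+0.00020) = 0.79591
t = 8: p = 0.79591 + (+0.00000) = 0.79592
t = 10: p = 0.79592 + (+0.00000) = 0.79592
t = 12: p = 0.79592 + (+0.00000) = 0.79592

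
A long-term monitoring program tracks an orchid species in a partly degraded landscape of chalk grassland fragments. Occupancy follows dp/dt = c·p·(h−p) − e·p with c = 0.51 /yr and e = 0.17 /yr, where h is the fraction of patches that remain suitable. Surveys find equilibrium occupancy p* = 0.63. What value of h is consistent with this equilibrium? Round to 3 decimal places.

0.963

At equilibrium c(h−p*) = e, so h = p* + e/c.
h = 0.63 + 0.17/0.51 = 0.63 + 0.3333 = 0.9633.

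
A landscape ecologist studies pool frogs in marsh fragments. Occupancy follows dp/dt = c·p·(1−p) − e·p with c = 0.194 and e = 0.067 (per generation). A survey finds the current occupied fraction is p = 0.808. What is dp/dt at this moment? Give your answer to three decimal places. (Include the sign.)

-0.024

Colonization term: c·p·(1−p) = 0.194×0.808×0.1920 = 0.03010.
Extinction term: e·p = 0.05414.
dp/dt = 0.03010 − 0.05414 = -0.02404.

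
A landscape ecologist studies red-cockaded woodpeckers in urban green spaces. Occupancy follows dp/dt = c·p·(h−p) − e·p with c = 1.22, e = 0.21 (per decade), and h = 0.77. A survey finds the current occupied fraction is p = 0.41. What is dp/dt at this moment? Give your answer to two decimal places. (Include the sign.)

Colonization term: c·p·(h−p) = 1.22×0.41×0.3600 = 0.18007.
Extinction term: e·p = 0.08610.
dp/dt = 0.18007 − 0.08610 = 0.09397.

0.09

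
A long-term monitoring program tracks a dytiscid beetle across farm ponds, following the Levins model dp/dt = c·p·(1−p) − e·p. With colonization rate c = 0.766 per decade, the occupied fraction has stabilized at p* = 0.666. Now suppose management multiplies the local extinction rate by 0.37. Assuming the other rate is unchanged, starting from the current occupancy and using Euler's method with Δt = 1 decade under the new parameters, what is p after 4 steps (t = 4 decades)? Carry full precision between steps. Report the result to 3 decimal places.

Balance c(1−p*) = e gives e = 0.766×(1 − 0.66600) = 0.25584.
Starting from p₀ = 0.66600; update p ← p + (dp/dt)·Δt with the new parameters.
  1  |  dp/dt·Δt = +0.107347  |  p_1 = 0.773347
  2  |  dp/dt·Δt = +0.061059  |  p_2 = 0.834406
  3  |  dp/dt·Δt = +0.026854  |  p_3 = 0.861259
  4  |  dp/dt·Δt = +0.010002  |  p_4 = 0.871261

0.871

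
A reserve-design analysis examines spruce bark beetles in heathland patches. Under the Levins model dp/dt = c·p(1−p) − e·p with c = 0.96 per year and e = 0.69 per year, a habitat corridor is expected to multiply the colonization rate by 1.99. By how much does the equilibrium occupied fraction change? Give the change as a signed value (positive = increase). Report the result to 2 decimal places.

0.36

Before: p* = 1 − 0.69/0.96 = 0.2812.
After the change, c = 1.9104, e = 0.69, so p* = 1 − 0.69/1.9104 = 0.6388.
Δp* = 0.6388 − 0.2812 = +0.3576.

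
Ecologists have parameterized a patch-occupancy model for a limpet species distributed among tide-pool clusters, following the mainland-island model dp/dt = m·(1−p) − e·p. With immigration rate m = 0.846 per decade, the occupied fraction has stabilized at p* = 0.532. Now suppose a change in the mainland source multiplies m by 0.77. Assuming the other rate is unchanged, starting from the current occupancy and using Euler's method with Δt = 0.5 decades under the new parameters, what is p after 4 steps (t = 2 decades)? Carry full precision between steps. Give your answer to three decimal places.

Balance m(1−p*) = e·p* gives e = m(1−p*)/p* = 0.846×0.46800/0.53200 = 0.74423.
Starting from p₀ = 0.53200; update p ← p + (dp/dt)·Δt with the new parameters.
step 1: Δp = -0.04553, p = 0.48647
step 2: Δp = -0.01376, p = 0.47271
step 3: Δp = -0.00416, p = 0.46855
step 4: Δp = -0.00126, p = 0.46730

0.467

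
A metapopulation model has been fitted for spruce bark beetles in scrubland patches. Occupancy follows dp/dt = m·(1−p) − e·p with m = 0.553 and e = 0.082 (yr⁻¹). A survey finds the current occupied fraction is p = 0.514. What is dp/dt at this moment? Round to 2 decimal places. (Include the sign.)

0.23

Colonization term: m·(1−p) = 0.553×0.4860 = 0.26876.
Extinction term: e·p = 0.04215.
dp/dt = 0.26876 − 0.04215 = 0.22661.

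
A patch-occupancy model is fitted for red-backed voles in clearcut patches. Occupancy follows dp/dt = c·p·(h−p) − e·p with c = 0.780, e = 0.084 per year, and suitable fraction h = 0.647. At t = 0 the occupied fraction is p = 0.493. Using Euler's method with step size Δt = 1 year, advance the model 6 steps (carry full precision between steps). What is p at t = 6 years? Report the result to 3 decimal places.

0.537

Update rule: p ← p + [c·p·(h−p) − e·p]·Δt with Δt = 1.
step 1: Δp = +0.01781, p = 0.51081
step 2: Δp = +0.01136, p = 0.52216
step 3: Δp = +0.00698, p = 0.52915
step 4: Δp = +0.00419, p = 0.53334
step 5: Δp = +0.00248, p = 0.53582
step 6: Δp = +0.00146, p = 0.53728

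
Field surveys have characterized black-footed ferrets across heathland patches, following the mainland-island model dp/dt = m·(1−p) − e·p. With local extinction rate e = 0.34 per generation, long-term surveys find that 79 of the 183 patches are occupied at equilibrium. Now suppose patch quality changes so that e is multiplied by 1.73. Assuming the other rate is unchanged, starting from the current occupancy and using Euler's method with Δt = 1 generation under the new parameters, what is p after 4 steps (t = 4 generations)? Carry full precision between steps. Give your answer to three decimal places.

Observed p* = 79/183 = 0.43169.
Balance m(1−p*) = e·p* gives m = e·p*/(1−p*) = 0.34×0.43169/0.56831 = 0.25827.
Starting from p₀ = 0.43169; update p ← p + (dp/dt)·Δt with the new parameters.
p: 0.43169 → 0.32455  (Δp = -0.10715)
p: 0.32455 → 0.30810  (Δp = -0.01645)
p: 0.30810 → 0.30557  (Δp = -0.00253)
p: 0.30557 → 0.30518  (Δp = -0.00039)

0.305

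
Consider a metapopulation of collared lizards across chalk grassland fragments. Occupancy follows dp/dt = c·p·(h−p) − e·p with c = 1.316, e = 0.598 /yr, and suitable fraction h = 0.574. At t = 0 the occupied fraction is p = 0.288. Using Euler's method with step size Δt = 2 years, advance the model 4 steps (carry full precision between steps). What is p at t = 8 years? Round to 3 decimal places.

0.129

Update rule: p ← p + [c·p·(h−p) − e·p]·Δt with Δt = 2.
  1  |  dp/dt·Δt = -0.127655  |  p_1 = 0.160345
  2  |  dp/dt·Δt = -0.017198  |  p_2 = 0.143146
  3  |  dp/dt·Δt = -0.008874  |  p_3 = 0.134272
  4  |  dp/dt·Δt = -0.005188  |  p_4 = 0.129084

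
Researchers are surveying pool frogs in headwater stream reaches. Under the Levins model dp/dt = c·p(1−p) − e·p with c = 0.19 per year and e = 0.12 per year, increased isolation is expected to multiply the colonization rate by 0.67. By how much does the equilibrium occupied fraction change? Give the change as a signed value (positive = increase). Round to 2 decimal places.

Before: p* = 1 − 0.12/0.19 = 0.3684.
After the change, c = 0.1273, e = 0.12, so p* = 1 − 0.12/0.1273 = 0.0573.
Δp* = 0.0573 − 0.3684 = -0.3111.

-0.31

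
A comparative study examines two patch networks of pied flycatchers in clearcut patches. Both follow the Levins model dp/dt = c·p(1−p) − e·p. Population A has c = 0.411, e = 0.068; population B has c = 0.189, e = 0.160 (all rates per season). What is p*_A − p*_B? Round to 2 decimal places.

A: p*_A = 1 − 0.068/0.411 = 0.8345.
B: p*_B = 1 − 0.160/0.189 = 0.1534.
p*_A − p*_B = 0.8345 − 0.1534 = 0.6811.

0.68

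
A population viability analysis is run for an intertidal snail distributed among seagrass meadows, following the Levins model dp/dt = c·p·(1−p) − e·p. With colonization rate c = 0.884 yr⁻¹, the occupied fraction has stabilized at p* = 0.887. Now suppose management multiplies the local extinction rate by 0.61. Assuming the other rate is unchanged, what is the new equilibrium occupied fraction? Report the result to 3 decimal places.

0.931

Balance c(1−p*) = e gives e = 0.884×(1 − 0.88700) = 0.09989.
New p* = 1 − e/c = 1 − 0.06093/0.88400 = 0.93107.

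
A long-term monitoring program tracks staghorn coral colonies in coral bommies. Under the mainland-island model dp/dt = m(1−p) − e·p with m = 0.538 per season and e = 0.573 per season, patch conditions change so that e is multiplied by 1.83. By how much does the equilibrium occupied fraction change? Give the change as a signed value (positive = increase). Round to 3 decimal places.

Before: p* = 0.538/(0.538+0.573) = 0.4842.
After: m = 0.538, e = 1.04859; p* = 0.538/1.5866 = 0.3391.
Δp* = 0.3391 − 0.4842 = -0.1452.

-0.145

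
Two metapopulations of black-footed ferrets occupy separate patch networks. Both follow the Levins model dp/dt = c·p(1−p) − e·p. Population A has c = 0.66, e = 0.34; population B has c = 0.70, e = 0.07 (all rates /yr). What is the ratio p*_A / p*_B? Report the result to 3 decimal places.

A: p*_A = 1 − 0.34/0.66 = 0.4848.
B: p*_B = 1 − 0.07/0.70 = 0.9000.
p*_A / p*_B = 0.4848/0.9000 = 0.5387.

0.539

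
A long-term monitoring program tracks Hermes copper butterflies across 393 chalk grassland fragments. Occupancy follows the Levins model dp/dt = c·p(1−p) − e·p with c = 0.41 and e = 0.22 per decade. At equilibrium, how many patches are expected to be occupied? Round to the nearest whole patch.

182

p* = 1 − e/c = 1 − 0.22/0.41 = 0.4634.
Expected occupied patches = N × p* = 393 × 0.4634 = 182.12 ≈ 182.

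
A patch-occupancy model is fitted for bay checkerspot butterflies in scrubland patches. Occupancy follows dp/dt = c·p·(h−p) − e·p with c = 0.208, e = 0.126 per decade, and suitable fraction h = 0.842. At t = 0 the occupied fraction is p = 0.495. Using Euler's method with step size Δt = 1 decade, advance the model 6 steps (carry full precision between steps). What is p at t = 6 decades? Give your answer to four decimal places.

0.3817

Update rule: p ← p + [c·p·(h−p) − e·p]·Δt with Δt = 1.
t = 1: p = 0.49500 + (-0.02664) = 0.46836
t = 2: p = 0.46836 + (-0.02261) = 0.44574
t = 3: p = 0.44574 + (-0.01942) = 0.42632
t = 4: p = 0.42632 + (-0.01686) = 0.40946
t = 5: p = 0.40946 + (-0.01475) = 0.39471
t = 6: p = 0.39471 + (-0.01301) = 0.38170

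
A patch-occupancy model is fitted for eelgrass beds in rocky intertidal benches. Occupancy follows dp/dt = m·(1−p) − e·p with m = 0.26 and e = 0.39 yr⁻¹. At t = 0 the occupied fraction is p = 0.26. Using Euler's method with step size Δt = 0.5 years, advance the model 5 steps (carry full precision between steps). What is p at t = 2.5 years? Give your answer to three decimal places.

0.380

Update rule: p ← p + [m·(1−p) − e·p]·Δt with Δt = 0.5.
p: 0.26000 → 0.30550  (Δp = +0.04550)
p: 0.30550 → 0.33621  (Δp = +0.03071)
p: 0.33621 → 0.35694  (Δp = +0.02073)
p: 0.35694 → 0.37094  (Δp = +0.01399)
p: 0.37094 → 0.38038  (Δp = +0.00945)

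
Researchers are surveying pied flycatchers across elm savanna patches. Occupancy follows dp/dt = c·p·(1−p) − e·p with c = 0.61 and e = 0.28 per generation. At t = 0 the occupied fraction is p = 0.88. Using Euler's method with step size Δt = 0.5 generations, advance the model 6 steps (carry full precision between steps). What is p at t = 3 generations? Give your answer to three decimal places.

Update rule: p ← p + [c·p·(1−p) − e·p]·Δt with Δt = 0.5.
p: 0.88000 → 0.78901  (Δp = -0.09099)
p: 0.78901 → 0.72932  (Δp = -0.05969)
p: 0.72932 → 0.68743  (Δp = -0.04189)
p: 0.68743 → 0.65672  (Δp = -0.03070)
p: 0.65672 → 0.63354  (Δp = -0.02318)
p: 0.63354 → 0.61566  (Δp = -0.01788)

0.616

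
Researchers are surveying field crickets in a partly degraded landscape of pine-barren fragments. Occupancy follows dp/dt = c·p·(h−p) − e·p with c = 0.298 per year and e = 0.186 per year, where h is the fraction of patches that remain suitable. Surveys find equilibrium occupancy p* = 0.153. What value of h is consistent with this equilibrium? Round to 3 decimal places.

At equilibrium c(h−p*) = e, so h = p* + e/c.
h = 0.153 + 0.186/0.298 = 0.153 + 0.6242 = 0.7772.

0.777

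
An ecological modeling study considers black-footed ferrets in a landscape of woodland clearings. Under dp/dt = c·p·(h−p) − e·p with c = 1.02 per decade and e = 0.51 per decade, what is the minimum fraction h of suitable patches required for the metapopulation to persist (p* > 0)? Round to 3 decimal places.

0.500

p* = h − e/c is positive only when h > e/c.
h_min = e/c = 0.51/1.02 = 0.5000.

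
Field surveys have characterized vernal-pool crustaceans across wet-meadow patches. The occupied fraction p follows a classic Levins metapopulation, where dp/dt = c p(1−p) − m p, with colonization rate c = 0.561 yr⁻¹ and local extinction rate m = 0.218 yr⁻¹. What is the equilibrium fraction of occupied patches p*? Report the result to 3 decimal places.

Setting dp/dt = 0 and dividing through by p* gives c·(1−p*) = m.
So p* = 1 − m/c = 1 − 0.218/0.561 = 1 − 0.3886 = 0.6114.

0.611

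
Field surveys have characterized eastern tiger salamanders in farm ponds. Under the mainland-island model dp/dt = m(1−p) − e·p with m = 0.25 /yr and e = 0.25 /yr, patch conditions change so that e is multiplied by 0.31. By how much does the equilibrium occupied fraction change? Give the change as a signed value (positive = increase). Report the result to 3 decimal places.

Before: p* = 0.25/(0.25+0.25) = 0.5000.
After: m = 0.25, e = 0.0775; p* = 0.25/0.3275 = 0.7634.
Δp* = 0.7634 − 0.5000 = +0.2634.

0.263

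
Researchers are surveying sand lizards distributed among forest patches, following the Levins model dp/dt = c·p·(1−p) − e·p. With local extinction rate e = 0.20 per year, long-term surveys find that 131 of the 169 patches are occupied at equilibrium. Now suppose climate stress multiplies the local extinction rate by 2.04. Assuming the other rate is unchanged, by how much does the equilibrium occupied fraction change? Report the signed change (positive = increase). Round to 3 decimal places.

-0.234

Observed p* = 131/169 = 0.77515.
Balance c(1−p*) = e gives c = e/(1 − 0.77515) = 0.20/0.22485 = 0.88948.
New p* = 1 − e/c = 1 − 0.40800/0.88948 = 0.54131.
Δp* = 0.54131 − 0.77515 = -0.23384.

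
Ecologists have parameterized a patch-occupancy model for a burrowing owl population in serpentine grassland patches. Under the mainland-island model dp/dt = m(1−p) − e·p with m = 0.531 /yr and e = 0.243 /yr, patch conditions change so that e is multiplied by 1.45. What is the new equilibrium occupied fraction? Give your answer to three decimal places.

Before: p* = 0.531/(0.531+0.243) = 0.6860.
After: m = 0.531, e = 0.35235; p* = 0.531/0.8834 = 0.6011.

0.601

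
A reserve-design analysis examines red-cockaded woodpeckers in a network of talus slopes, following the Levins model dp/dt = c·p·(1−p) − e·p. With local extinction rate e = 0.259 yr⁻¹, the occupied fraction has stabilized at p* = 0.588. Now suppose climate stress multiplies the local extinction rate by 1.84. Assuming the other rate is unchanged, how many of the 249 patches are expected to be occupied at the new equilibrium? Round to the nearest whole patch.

60

Balance c(1−p*) = e gives c = e/(1 − 0.58800) = 0.259/0.41200 = 0.62864.
New p* = 1 − e/c = 1 − 0.47656/0.62864 = 0.24192.
Expected occupied = 249 × 0.24192 = 60.24 ≈ 60.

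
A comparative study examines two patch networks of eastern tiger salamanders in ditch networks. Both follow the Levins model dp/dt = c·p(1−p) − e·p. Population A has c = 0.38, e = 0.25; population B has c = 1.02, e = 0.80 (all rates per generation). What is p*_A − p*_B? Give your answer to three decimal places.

0.126

A: p*_A = 1 − 0.25/0.38 = 0.3421.
B: p*_B = 1 − 0.80/1.02 = 0.2157.
p*_A − p*_B = 0.3421 − 0.2157 = 0.1264.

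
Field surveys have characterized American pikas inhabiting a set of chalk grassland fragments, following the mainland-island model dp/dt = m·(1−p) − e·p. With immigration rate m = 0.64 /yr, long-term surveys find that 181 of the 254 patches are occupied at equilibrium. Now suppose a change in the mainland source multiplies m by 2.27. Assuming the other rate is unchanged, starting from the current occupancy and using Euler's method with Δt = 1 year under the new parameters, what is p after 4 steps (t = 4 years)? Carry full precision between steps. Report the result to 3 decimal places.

0.814

Observed p* = 181/254 = 0.71260.
Balance m(1−p*) = e·p* gives e = m(1−p*)/p* = 0.64×0.28740/0.71260 = 0.25812.
Starting from p₀ = 0.71260; update p ← p + (dp/dt)·Δt with the new parameters.
p: 0.71260 → 0.94620  (Δp = +0.23360)
p: 0.94620 → 0.78013  (Δp = -0.16607)
p: 0.78013 → 0.89819  (Δp = +0.11806)
p: 0.89819 → 0.81426  (Δp = -0.08393)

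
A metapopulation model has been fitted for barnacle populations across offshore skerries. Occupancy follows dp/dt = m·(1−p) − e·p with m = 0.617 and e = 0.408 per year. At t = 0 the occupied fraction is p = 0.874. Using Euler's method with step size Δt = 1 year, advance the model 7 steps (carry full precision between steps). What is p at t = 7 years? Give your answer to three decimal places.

Update rule: p ← p + [m·(1−p) − e·p]·Δt with Δt = 1.
t = 1: p = 0.87400 + (-0.27885) = 0.59515
t = 2: p = 0.59515 + (+0.00697) = 0.60212
t = 3: p = 0.60212 + (-0.00017) = 0.60195
t = 4: p = 0.60195 + (+0.00000) = 0.60195
t = 5: p = 0.60195 + (-0.00000) = 0.60195
t = 6: p = 0.60195 + (+0.00000) = 0.60195
t = 7: p = 0.60195 + (-0.00000) = 0.60195

0.602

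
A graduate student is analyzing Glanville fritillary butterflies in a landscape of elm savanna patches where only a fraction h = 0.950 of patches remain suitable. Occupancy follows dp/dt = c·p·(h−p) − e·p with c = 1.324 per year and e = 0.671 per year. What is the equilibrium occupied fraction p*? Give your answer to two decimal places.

Setting dp/dt = 0 and dividing by p* gives c·(h−p*) = e.
So p* = h − e/c = 0.950 − 0.671/1.324 = 0.950 − 0.5068 = 0.4432.

0.44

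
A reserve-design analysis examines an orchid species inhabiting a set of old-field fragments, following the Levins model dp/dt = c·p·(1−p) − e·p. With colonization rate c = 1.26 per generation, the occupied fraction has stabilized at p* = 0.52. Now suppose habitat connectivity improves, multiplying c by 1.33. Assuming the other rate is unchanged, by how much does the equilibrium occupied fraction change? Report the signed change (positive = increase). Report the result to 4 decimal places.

0.1191

Balance c(1−p*) = e gives e = 1.26×(1 − 0.52000) = 0.60480.
New p* = 1 − e/c = 1 − 0.60480/1.67580 = 0.63910.
Δp* = 0.63910 − 0.52000 = +0.11910.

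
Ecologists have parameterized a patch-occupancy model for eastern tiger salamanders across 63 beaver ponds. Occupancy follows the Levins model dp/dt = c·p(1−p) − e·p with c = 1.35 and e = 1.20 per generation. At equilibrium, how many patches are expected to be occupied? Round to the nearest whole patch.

p* = 1 − e/c = 1 − 1.20/1.35 = 0.1111.
Expected occupied patches = N × p* = 63 × 0.1111 = 7.00 ≈ 7.

7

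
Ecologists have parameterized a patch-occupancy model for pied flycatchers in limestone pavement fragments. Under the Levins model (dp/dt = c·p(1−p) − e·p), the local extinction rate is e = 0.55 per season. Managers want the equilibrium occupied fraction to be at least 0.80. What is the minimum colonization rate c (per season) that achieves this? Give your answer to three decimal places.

p* = 1 − e/c ≥ 0.80 requires e/c ≤ 0.2000, i.e. c ≥ e/0.2000.
c_min = 0.55/0.2000 = 2.7500.

2.750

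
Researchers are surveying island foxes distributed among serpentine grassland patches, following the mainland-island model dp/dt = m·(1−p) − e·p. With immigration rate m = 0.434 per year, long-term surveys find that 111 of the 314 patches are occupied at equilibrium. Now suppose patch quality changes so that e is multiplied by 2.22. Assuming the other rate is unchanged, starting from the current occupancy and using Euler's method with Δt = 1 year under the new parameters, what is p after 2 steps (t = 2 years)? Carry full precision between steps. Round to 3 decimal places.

0.421

Observed p* = 111/314 = 0.35350.
Balance m(1−p*) = e·p* gives e = m(1−p*)/p* = 0.434×0.64650/0.35350 = 0.79371.
Starting from p₀ = 0.35350; update p ← p + (dp/dt)·Δt with the new parameters.
t = 1: p = 0.35350 + (-0.34231) = 0.01120
t = 2: p = 0.01120 + (+0.40941) = 0.42061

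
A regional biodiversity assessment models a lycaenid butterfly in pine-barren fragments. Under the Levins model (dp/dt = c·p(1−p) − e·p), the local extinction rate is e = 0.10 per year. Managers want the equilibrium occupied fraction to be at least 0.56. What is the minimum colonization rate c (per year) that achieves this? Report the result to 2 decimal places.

0.23

p* = 1 − e/c ≥ 0.56 requires e/c ≤ 0.4400, i.e. c ≥ e/0.4400.
c_min = 0.10/0.4400 = 0.2273.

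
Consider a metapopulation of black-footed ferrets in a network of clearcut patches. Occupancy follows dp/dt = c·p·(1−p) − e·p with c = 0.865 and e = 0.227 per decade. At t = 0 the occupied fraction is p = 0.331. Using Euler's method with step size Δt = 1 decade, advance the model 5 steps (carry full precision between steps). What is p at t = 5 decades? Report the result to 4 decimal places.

Update rule: p ← p + [c·p·(1−p) − e·p]·Δt with Δt = 1.
p: 0.33100 → 0.44741  (Δp = +0.11641)
p: 0.44741 → 0.55970  (Δp = +0.11230)
p: 0.55970 → 0.64582  (Δp = +0.08611)
p: 0.64582 → 0.69707  (Δp = +0.05126)
p: 0.69707 → 0.72149  (Δp = +0.02442)

0.7215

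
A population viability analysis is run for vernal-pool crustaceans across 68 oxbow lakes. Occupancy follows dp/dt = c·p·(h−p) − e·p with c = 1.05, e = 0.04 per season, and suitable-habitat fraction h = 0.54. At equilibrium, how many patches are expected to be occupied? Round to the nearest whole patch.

34

p* = h − e/c = 0.54 − 0.0381 = 0.5019.
Expected occupied patches = N × p* = 68 × 0.5019 = 34.13 ≈ 34.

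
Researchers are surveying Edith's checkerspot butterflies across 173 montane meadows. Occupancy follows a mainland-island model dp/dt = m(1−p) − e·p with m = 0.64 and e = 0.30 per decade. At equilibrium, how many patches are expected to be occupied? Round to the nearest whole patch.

p* = m/(m+e) = 0.64/0.9400 = 0.6809.
Expected occupied patches = N × p* = 173 × 0.6809 = 117.79 ≈ 118.

118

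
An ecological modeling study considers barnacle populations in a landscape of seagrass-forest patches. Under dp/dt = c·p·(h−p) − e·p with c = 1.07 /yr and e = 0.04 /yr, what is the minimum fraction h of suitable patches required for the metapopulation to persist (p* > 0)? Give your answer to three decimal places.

p* = h − e/c is positive only when h > e/c.
h_min = e/c = 0.04/1.07 = 0.0374.

0.037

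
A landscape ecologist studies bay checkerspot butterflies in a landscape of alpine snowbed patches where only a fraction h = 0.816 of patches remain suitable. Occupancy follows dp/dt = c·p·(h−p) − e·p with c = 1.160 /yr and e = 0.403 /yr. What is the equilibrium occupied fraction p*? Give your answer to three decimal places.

Setting dp/dt = 0 and dividing by p* gives c·(h−p*) = e.
So p* = h − e/c = 0.816 − 0.403/1.160 = 0.816 − 0.3474 = 0.4686.

0.469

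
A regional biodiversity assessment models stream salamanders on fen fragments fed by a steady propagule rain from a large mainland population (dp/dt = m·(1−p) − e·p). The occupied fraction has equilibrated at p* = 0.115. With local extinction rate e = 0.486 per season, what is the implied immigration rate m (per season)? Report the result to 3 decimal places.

At equilibrium m(1−p*) = e·p*, so m = e·p*/(1−p*).
m = 0.486 × 0.115 / 0.8850 = 0.0559/0.8850 = 0.0632.

0.063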